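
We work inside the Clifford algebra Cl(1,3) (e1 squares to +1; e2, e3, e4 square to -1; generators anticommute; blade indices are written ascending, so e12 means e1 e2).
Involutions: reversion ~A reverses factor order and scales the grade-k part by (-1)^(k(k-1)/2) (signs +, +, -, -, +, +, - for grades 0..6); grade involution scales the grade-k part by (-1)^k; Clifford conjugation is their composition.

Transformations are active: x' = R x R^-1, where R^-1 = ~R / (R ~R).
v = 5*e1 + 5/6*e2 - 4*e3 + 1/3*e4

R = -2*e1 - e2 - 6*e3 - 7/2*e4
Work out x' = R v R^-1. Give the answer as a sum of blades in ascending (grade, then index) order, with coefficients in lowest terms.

~R = -2*e1 - e2 - 6*e3 - 7/2*e4, and R ~R = -181/4, so R^-1 = ~R / (-181/4).
R v = -32 + 10/3*e12 + 38*e13 + 101/6*e14 + 9*e23 + 31/12*e24 - 16*e34
Answer: -1417/181*e1 - 2441/1086*e2 - 812/181*e3 - 2869/543*e4


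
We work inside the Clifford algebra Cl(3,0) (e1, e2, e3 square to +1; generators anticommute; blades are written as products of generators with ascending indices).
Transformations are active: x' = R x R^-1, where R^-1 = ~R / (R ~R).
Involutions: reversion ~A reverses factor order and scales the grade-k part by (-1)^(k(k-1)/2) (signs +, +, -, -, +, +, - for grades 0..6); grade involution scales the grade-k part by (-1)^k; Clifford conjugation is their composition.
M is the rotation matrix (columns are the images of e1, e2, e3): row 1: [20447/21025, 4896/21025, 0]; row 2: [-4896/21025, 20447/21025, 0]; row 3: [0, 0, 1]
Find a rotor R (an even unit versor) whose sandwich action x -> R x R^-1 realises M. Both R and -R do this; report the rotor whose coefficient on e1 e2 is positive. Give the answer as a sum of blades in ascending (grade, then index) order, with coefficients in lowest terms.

Method: write R = a + b12*e1 e2 + b13*e1 e3 + b23*e2 e3 with a^2 + b12^2 + b13^2 + b23^2 = 1 (so R^-1 = ~R). Expanding the columns R e_j ~R gives tr M = 4a^2 - 1 and, from the antisymmetric part, M21 - M12 = -4a*b12, M13 - M31 = 4a*b13, M32 - M23 = -4a*b23.
Here tr M = 61919/21025, so a^2 = (1 + tr M)/4 = 20736/21025 and a = ±144/145. Taking a = 144/145: M21 - M12 = -9792/21025, M13 - M31 = 0, M32 - M23 = 0, giving b12 = 17/145, b13 = 0, b23 = 0, i.e. R = 144/145 + 17/145*e1 e2.
Its e1 e2 coefficient is already positive.
Answer: 144/145 + 17/145*e1 e2. Recall the cover is two-to-one: with M of trace 61919/21025, both preimages act alike, and the stated e1 e2 sign chooses the sheet.


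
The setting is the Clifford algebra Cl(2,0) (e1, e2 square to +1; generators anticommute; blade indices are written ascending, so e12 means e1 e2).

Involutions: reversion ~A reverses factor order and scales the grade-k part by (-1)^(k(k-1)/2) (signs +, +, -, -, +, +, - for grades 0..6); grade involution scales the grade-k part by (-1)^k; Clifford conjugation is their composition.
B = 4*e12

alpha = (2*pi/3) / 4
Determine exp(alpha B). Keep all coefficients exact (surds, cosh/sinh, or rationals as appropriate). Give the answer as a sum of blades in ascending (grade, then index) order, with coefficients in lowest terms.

B^2 = (4)^2*(e12)^2 = 16*(-1) = -16 (a basis 2-blade squares to minus the product of its generators' squares).
B^2 = -16 — the series telescopes trigonometrically here: l = 4, alpha*l = 2*pi/3, so exp(alpha B) = cos(2*pi/3) + (sin(2*pi/3)/4)*B = -1/2 + (sqrt(3)/8)*B.
Answer: -1/2 + sqrt(3)/2*e12


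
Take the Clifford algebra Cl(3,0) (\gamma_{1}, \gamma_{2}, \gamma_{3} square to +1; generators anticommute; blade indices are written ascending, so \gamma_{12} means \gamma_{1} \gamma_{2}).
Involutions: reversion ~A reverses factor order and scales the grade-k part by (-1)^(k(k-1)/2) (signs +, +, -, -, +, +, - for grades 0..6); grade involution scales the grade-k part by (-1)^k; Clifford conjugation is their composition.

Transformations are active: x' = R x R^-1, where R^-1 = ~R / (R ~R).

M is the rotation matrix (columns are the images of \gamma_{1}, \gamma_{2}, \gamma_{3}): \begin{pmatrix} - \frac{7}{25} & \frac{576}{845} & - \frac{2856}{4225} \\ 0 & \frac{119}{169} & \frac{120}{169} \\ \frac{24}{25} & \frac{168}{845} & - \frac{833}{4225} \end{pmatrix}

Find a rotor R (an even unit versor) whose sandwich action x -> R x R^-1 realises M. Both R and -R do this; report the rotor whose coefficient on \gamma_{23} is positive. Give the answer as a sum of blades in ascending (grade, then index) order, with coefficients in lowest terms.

Method: write R = a + b12*\gamma_{12} + b13*\gamma_{13} + b23*\gamma_{23} with a^2 + b12^2 + b13^2 + b23^2 = 1 (so R^-1 = ~R). Expanding the columns R e_j ~R gives tr M = 4a^2 - 1 and, from the antisymmetric part, M21 - M12 = -4a*b12, M13 - M31 = 4a*b13, M32 - M23 = -4a*b23.
Here tr M = \frac{959}{4225}, so a^2 = (1 + tr M)/4 = \frac{1296}{4225} and a = ±\frac{36}{65}. Taking a = \frac{36}{65}: M21 - M12 = -\frac{576}{845}, M13 - M31 = -\frac{6912}{4225}, M32 - M23 = -\frac{432}{845}, giving b12 = \frac{4}{13}, b13 = -\frac{48}{65}, b23 = \frac{3}{13}, i.e. R = \frac{36}{65} + \frac{4}{13} \gamma_{12} - \frac{48}{65} \gamma_{13} + \frac{3}{13} \gamma_{23}.
Its \gamma_{23} coefficient is already positive.
Answer: \frac{36}{65} + \frac{4}{13} \gamma_{12} - \frac{48}{65} \gamma_{13} + \frac{3}{13} \gamma_{23}. Key observation: the double cover Spin(3) -> SO(3) sends R and -R to the same matrix (trace \frac{959}{4225} here), so the stated sign of the \gamma_{23} coefficient is what selects one sheet.


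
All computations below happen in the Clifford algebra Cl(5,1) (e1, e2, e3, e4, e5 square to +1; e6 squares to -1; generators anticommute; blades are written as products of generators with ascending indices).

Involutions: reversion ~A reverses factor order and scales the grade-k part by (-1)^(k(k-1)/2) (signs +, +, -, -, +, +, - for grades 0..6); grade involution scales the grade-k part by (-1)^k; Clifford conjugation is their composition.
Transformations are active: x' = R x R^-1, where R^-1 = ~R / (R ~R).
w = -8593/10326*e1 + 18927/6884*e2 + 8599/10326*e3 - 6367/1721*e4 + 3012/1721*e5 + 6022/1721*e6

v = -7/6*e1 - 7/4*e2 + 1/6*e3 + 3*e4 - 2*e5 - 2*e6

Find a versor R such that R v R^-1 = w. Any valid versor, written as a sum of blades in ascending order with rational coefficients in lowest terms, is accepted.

Here q(v) = q(w) = 1937/144; the classical choice R = v + w = -3440/1721*e1 + 1720/1721*e2 + 1720/1721*e3 - 1204/1721*e4 - 430/1721*e5 + 2580/1721*e6 then realises v -> w under the sandwich.
Answer: -3440/1721*e1 + 1720/1721*e2 + 1720/1721*e3 - 1204/1721*e4 - 430/1721*e5 + 2580/1721*e6


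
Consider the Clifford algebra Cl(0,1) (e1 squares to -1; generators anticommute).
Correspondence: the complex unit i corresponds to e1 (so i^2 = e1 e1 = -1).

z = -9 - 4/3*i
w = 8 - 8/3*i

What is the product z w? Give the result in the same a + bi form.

In blades: z = -9 - 4/3*e1, w = 8 - 8/3*e1.
Distribute z over w term by term (generator squares from the signature, products reordered to ascending indices): (-9)*w = -72 + 24*e1; (-4/3*e1)*w = -32/9 - 32/3*e1.
Sum: -680/9 + 40/3*e1; translating back through the correspondence:
Answer: -680/9 + 40/3*i


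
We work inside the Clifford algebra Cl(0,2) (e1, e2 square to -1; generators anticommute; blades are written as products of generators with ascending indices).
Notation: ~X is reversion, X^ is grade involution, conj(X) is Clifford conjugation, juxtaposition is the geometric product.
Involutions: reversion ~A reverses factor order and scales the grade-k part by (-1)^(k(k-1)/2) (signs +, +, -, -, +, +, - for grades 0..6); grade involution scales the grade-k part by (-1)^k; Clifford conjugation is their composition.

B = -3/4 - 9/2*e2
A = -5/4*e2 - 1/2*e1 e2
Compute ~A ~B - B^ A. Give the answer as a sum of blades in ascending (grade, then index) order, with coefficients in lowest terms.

first term: -45/8 + 9/4*e1 + 15/16*e2 - 3/8*e1 e2
second term: 45/8 - 9/4*e1 + 15/16*e2 + 3/8*e1 e2
Answer: -45/4 + 9/2*e1 - 3/4*e1 e2


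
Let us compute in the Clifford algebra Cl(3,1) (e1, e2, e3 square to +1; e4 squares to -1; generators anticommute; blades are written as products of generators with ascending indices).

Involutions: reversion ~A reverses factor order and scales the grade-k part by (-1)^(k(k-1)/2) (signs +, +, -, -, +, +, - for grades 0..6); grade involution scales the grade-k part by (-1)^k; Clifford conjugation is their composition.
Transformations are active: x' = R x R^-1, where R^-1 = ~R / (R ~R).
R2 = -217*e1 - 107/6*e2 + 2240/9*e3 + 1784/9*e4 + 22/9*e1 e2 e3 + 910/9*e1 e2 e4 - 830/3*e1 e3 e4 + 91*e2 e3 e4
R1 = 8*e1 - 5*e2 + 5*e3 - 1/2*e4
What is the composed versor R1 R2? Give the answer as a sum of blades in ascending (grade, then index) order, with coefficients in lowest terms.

Distribute over the terms of R1 (each basis-blade product reordered to ascending indices, repeated generators contracted through their squares):
(8*e1) R2 = -1736 - 428/3*e1 e2 + 17920/9*e1 e3 + 14272/9*e1 e4 + 176/9*e2 e3 + 7280/9*e2 e4 - 6640/3*e3 e4 + 728*e1 e2 e3 e4
(-5*e2) R2 = 535/6 - 1085*e1 e2 + 110/9*e1 e3 + 4550/9*e1 e4 - 11200/9*e2 e3 - 8920/9*e2 e4 - 455*e3 e4 - 4150/3*e1 e2 e3 e4
(5*e3) R2 = 11200/9 + 110/9*e1 e2 + 1085*e1 e3 + 4150/3*e1 e4 + 535/6*e2 e3 - 455*e2 e4 + 8920/9*e3 e4 + 4550/9*e1 e2 e3 e4
(-1/2*e4) R2 = 892/9 + 455/9*e1 e2 - 415/3*e1 e3 - 217/2*e1 e4 + 91/2*e2 e3 - 107/12*e2 e4 + 1120/9*e3 e4 + 11/9*e1 e2 e3 e4
Summing the partial products and collecting blades:
Answer: -5459/18 - 10484/9*e1 e2 + 2950*e1 e3 + 20197/6*e1 e4 - 9812/9*e2 e3 - 23261/36*e2 e4 - 13975/9*e3 e4 - 1337/9*e1 e2 e3 e4


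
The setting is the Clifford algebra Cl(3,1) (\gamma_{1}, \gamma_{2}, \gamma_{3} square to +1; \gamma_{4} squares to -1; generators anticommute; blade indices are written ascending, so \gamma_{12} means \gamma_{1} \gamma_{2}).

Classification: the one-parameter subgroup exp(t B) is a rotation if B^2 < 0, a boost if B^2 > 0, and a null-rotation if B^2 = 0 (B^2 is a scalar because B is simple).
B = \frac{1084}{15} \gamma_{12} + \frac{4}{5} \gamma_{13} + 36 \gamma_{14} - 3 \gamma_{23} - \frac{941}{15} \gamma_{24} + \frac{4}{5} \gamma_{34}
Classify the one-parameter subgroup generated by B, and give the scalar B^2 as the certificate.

B^2 term by term: the squares give (\frac{1084}{15})^2*(\gamma_{12})^2 + (\frac{4}{5})^2*(\gamma_{13})^2 + (36)^2*(\gamma_{14})^2 + (-3)^2*(\gamma_{23})^2 + (-\frac{941}{15})^2*(\gamma_{24})^2 + (\frac{4}{5})^2*(\gamma_{34})^2 = \frac{1175056}{225}*(-1) + \frac{16}{25}*(-1) + 1296*(+1) + 9*(-1) + \frac{885481}{225}*(+1) + \frac{16}{25}*(+1) = 0 (each basis 2-blade squares to minus the product of its generators' squares); cross terms between blades sharing an index anticommute and cancel; the commuting (index-disjoint) pairs give grade-4 terms 2*c*c'*(blade product), which cancel blade by blade — \gamma_{1234}: \frac{8672}{75} + \frac{7528}{75} - 216 = 0 — confirming B is simple. So B^2 = 0.
Answer: null-rotation, certificate B^2 = 0. B^2 = 0 is basis-independent, so its sign is the whole story.


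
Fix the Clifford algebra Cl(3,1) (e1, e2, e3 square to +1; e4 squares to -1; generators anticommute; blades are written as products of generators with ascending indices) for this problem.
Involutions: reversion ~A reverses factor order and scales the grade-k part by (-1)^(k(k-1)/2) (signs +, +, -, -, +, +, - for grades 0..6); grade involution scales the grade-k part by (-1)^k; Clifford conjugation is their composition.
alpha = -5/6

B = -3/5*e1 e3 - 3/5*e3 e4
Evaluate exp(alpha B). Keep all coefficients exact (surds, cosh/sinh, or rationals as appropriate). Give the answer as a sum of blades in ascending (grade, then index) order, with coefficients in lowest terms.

B^2 term by term: the squares give (-3/5)^2*(e1 e3)^2 + (-3/5)^2*(e3 e4)^2 = 9/25*(-1) + 9/25*(+1) = 0 (each basis 2-blade squares to minus the product of its generators' squares); cross terms between blades sharing an index anticommute and cancel. So B^2 = 0.
B^2 = 0, hence only two terms survive: exp(alpha B) = 1 + alpha B (parabolic case).
Answer: 1 + 1/2*e1 e3 + 1/2*e3 e4


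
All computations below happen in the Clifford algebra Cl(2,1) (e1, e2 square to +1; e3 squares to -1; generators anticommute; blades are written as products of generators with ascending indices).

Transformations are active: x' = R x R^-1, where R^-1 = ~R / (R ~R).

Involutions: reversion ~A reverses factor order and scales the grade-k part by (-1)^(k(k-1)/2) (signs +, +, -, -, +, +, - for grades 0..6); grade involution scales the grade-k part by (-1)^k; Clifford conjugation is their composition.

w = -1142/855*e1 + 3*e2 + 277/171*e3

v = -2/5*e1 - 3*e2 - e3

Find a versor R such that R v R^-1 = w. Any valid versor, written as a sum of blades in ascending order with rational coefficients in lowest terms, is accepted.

Since q(v) = q(w) = 204/25, the sum R = v + w = -1484/855*e1 + 106/171*e3 does the job whenever invertible.
Answer: -1484/855*e1 + 106/171*e3


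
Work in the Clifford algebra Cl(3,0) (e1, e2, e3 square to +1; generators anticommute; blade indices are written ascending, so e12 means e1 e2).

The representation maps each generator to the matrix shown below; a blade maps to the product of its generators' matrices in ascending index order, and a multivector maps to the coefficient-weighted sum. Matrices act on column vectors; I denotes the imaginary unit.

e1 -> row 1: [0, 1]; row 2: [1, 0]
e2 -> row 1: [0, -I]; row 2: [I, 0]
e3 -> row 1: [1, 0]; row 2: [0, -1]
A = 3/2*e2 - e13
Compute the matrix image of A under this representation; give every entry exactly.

Bivector images (products of the table entries): rho(e13) = rho(e1)rho(e3) = row 1: [0, -1]; row 2: [1, 0].
M = (3/2)*rho(e2) + (-1)*rho(e13), summed entrywise:
Answer: row 1: [0, 1 - 3*I/2]; row 2: [-1 + 3*I/2, 0]


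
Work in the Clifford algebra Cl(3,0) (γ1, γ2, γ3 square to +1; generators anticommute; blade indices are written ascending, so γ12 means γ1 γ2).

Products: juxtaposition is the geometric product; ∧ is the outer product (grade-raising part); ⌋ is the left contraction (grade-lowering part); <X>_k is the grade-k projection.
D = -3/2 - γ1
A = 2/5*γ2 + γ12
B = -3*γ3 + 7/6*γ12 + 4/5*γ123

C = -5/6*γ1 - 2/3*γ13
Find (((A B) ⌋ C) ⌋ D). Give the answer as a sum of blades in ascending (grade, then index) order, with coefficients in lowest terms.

step 1: -7/6 - 7/15*γ1 - 4/5*γ3 - 8/25*γ13 - 6/5*γ23 - 3*γ123
step 2: 79/450 + 79/180*γ1 + 14/45*γ3 + 7/9*γ13
step 3: -158/225 - 79/450*γ1
Answer: -158/225 - 79/450*γ1


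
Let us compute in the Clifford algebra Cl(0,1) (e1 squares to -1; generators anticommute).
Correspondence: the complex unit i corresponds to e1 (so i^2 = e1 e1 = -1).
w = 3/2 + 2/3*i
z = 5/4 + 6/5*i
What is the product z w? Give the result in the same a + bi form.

In blades: z = 5/4 + 6/5*e1, w = 3/2 + 2/3*e1.
Distribute z over w term by term (generator squares from the signature, products reordered to ascending indices): (5/4)*w = 15/8 + 5/6*e1; (6/5*e1)*w = -4/5 + 9/5*e1.
Sum: 43/40 + 79/30*e1; translating back through the correspondence:
Answer: 43/40 + 79/30*i


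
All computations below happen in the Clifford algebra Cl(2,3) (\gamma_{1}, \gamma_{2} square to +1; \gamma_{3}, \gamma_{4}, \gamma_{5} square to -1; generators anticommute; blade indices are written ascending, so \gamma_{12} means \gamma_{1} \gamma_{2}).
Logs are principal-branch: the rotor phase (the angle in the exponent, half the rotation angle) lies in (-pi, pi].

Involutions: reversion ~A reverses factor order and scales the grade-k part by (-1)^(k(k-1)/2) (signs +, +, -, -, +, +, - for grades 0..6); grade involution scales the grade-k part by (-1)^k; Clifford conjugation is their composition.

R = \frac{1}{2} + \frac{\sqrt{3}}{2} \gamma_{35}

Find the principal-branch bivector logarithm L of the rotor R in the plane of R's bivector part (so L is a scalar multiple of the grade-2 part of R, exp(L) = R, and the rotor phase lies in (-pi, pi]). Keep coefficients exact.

The scalar part of R is \frac{1}{2}, which pins the rotor phase on the principal branch; dividing the bivector part by the sine of that phase recovers the unit plane, and L is the phase times that plane.
Concretely: cos(phase) = \frac{1}{2} gives phase = ±\frac{\pi}{3}, and since phase/sin(phase) is even the sign is immaterial: L = (phase/sin(phase)) * <R>_2 = (\frac{2 \sqrt{3} \pi}{9}) * <R>_2.
Answer: \frac{\pi}{3} \gamma_{35}


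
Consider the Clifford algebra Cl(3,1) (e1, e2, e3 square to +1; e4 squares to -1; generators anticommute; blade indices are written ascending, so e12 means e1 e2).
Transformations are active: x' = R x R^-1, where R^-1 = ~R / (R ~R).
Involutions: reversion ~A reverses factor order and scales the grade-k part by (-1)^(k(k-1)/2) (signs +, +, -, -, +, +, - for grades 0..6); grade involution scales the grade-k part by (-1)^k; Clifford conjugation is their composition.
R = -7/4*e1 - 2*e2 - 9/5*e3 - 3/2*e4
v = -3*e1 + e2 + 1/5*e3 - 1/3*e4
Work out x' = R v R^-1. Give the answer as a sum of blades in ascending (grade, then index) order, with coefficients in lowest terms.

~R = -7/4*e1 - 2*e2 - 9/5*e3 - 3/2*e4, and R ~R = 3221/400, so R^-1 = ~R / (3221/400).
R v = 239/100 - 31/4*e12 - 23/4*e13 - 47/12*e14 + 7/5*e23 + 13/6*e24 + 9/10*e34
Answer: 6317/3221*e1 - 7045/3221*e2 - 20429/16105*e3 - 5383/9663*e4


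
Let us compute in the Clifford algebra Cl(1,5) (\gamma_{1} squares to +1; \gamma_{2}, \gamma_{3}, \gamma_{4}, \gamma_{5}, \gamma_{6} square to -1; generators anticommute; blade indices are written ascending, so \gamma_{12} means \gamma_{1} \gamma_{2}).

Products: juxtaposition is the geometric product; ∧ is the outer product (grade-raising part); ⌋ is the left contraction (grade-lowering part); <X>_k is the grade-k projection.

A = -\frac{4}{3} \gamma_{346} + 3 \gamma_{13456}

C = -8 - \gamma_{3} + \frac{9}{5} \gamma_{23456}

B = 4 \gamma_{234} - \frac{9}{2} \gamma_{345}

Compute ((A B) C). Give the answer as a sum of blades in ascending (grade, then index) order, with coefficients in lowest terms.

step 1: \frac{27}{2} \gamma_{16} - \frac{16}{3} \gamma_{26} + 6 \gamma_{56} - 12 \gamma_{1256}
step 2: -108 \gamma_{16} + \frac{128}{3} \gamma_{26} - 48 \gamma_{56} - \frac{108}{5} \gamma_{134} + \frac{27}{2} \gamma_{136} - \frac{54}{5} \gamma_{234} - \frac{16}{3} \gamma_{236} - \frac{48}{5} \gamma_{345} - 6 \gamma_{356} + 96 \gamma_{1256} - \frac{243}{10} \gamma_{12345} + 12 \gamma_{12356}
Answer: -108 \gamma_{16} + \frac{128}{3} \gamma_{26} - 48 \gamma_{56} - \frac{108}{5} \gamma_{134} + \frac{27}{2} \gamma_{136} - \frac{54}{5} \gamma_{234} - \frac{16}{3} \gamma_{236} - \frac{48}{5} \gamma_{345} - 6 \gamma_{356} + 96 \gamma_{1256} - \frac{243}{10} \gamma_{12345} + 12 \gamma_{12356}


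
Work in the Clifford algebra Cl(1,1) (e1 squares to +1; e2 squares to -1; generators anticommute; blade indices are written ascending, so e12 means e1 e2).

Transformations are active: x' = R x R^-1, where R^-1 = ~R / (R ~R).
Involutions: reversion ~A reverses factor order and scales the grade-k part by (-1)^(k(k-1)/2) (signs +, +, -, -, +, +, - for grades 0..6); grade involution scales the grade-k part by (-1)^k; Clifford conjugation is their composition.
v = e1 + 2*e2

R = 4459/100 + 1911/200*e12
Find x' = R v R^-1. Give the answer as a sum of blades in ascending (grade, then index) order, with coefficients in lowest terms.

~R = 4459/100 - 1911/200*e12, and R ~R = 75878803/40000, so R^-1 = ~R / (75878803/40000).
R v = 637/25*e1 + 637/8*e2
Answer: 37/187*e1 + 326/187*e2


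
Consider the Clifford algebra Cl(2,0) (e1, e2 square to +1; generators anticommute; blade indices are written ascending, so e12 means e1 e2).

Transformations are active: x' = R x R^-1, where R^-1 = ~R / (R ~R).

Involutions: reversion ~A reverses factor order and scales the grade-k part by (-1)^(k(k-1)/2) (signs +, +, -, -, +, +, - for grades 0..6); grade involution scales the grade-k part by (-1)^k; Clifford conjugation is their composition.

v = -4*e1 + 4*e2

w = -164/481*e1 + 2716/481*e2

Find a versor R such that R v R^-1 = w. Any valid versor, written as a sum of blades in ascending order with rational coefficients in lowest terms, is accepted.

Key observation: q(v) = q(w) = 32 (sandwiches preserve the norm), so R = v + w = -2088/481*e1 + 4640/481*e2 works whenever it is invertible — the component of v along it is kept and (v - w)/2 reverses, sending v to w.
Answer: -2088/481*e1 + 4640/481*e2


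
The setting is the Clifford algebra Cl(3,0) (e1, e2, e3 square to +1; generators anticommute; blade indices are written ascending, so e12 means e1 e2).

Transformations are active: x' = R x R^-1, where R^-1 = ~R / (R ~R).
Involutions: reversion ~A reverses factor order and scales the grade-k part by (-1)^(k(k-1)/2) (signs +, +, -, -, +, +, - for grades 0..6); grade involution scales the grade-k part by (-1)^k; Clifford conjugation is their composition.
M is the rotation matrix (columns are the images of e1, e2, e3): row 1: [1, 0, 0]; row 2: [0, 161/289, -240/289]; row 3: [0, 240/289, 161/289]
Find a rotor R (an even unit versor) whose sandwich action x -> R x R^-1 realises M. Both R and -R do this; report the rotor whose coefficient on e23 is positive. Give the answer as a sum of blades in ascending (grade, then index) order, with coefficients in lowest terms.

Method: write R = a + b12*e12 + b13*e13 + b23*e23 with a^2 + b12^2 + b13^2 + b23^2 = 1 (so R^-1 = ~R). Expanding the columns R e_j ~R gives tr M = 4a^2 - 1 and, from the antisymmetric part, M21 - M12 = -4a*b12, M13 - M31 = 4a*b13, M32 - M23 = -4a*b23.
Here tr M = 611/289, so a^2 = (1 + tr M)/4 = 225/289 and a = ±15/17. Taking a = 15/17: M21 - M12 = 0, M13 - M31 = 0, M32 - M23 = 480/289, giving b12 = 0, b13 = 0, b23 = -8/17, i.e. R = 15/17 - 8/17*e23.
Its e23 coefficient is negative, so report the other preimage -R.
Answer: -15/17 + 8/17*e23. Why the constraint matters: R and -R act identically through the sandwich — M has trace 611/289 either way — so only the sign condition on e23 picks one of the two preimages.


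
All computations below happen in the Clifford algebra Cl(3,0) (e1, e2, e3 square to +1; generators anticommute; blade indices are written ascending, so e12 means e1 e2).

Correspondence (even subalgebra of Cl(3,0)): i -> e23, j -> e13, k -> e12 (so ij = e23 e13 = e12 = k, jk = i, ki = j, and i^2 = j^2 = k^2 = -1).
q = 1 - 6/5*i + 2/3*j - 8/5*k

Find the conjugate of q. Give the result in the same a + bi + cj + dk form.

In blades: q = 1 - 8/5*e12 + 2/3*e13 - 6/5*e23.
Quaternion conjugation is reversion on the even subalgebra: the scalar is fixed and every grade-2 blade flips sign, giving 1 + 8/5*e12 - 2/3*e13 + 6/5*e23; translating back:
Answer: 1 + 6/5*i - 2/3*j + 8/5*k


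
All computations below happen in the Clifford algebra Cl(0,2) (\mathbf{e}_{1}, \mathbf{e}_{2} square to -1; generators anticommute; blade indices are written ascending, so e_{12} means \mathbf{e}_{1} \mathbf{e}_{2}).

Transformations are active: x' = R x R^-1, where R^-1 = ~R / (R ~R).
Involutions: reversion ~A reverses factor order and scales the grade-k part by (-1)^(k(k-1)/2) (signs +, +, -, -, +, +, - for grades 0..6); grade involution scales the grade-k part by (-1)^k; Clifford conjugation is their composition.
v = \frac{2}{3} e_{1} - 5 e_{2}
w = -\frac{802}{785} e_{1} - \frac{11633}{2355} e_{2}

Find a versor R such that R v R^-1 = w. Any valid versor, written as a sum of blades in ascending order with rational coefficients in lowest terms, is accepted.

Sketch: the shared square -\frac{229}{9} makes R = v + w = -\frac{836}{2355} e_{1} - \frac{23408}{2355} e_{2} the natural versor; its sandwich fixes that direction, negates (v - w)/2, and sends v to w.
Answer: -\frac{836}{2355} e_{1} - \frac{23408}{2355} e_{2}


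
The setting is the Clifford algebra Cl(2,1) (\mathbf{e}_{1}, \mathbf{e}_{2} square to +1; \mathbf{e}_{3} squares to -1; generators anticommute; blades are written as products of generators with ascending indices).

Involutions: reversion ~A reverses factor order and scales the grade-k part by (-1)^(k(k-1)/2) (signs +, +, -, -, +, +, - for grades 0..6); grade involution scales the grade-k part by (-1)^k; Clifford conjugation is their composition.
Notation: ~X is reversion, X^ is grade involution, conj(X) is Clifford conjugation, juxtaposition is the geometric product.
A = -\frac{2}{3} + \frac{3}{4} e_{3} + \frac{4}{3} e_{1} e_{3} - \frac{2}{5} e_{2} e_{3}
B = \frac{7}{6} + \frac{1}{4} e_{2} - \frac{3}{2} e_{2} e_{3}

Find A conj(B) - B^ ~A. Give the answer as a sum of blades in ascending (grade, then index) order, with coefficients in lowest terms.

first term: -\frac{62}{45} + \frac{31}{24} e_{2} + \frac{31}{40} e_{3} + 2 e_{1} e_{2} + \frac{14}{9} e_{1} e_{3} - \frac{307}{240} e_{2} e_{3} + \frac{1}{3} e_{1} e_{2} e_{3}
second term: -\frac{62}{45} + \frac{31}{24} e_{2} + \frac{31}{40} e_{3} - 2 e_{1} e_{2} - \frac{14}{9} e_{1} e_{3} + \frac{307}{240} e_{2} e_{3} - \frac{1}{3} e_{1} e_{2} e_{3}
Answer: 4 e_{1} e_{2} + \frac{28}{9} e_{1} e_{3} - \frac{307}{120} e_{2} e_{3} + \frac{2}{3} e_{1} e_{2} e_{3}


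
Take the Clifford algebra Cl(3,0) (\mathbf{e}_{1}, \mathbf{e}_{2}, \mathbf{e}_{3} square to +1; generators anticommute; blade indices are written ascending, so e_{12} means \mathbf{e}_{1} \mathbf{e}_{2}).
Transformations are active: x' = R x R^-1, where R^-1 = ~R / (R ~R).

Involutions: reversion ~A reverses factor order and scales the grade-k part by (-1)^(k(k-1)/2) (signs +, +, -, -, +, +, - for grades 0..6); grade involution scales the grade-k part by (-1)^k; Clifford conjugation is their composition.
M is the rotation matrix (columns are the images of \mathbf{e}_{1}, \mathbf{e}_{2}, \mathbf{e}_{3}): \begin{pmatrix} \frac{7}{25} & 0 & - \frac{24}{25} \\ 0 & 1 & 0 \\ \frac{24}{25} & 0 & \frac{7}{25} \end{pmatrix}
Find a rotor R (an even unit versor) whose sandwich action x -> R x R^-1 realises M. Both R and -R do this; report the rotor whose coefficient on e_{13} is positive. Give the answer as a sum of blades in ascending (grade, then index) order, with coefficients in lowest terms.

Method: write R = a + b12*e_{12} + b13*e_{13} + b23*e_{23} with a^2 + b12^2 + b13^2 + b23^2 = 1 (so R^-1 = ~R). Expanding the columns R e_j ~R gives tr M = 4a^2 - 1 and, from the antisymmetric part, M21 - M12 = -4a*b12, M13 - M31 = 4a*b13, M32 - M23 = -4a*b23.
Here tr M = \frac{39}{25}, so a^2 = (1 + tr M)/4 = \frac{16}{25} and a = ±\frac{4}{5}. Taking a = \frac{4}{5}: M21 - M12 = 0, M13 - M31 = -\frac{48}{25}, M32 - M23 = 0, giving b12 = 0, b13 = -\frac{3}{5}, b23 = 0, i.e. R = \frac{4}{5} - \frac{3}{5} e_{13}.
Its e_{13} coefficient is negative, so report the other preimage -R.
Answer: -\frac{4}{5} + \frac{3}{5} e_{13}. Key observation: the double cover Spin(3) -> SO(3) sends R and -R to the same matrix (trace \frac{39}{25} here), so the stated sign of the e_{13} coefficient is what selects one sheet.


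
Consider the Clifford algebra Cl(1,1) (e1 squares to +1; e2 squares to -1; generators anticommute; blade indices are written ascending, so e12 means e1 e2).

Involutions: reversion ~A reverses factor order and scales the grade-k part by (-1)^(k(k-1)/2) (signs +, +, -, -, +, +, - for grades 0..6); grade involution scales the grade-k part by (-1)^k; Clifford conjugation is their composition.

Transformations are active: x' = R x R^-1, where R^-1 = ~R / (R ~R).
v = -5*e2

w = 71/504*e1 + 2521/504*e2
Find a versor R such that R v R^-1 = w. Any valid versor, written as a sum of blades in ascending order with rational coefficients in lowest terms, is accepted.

Equal squares first: v^2 = w^2 = -25. Then v + w = 71/504*e1 + 1/504*e2 is a versor taking v to w, provided it is invertible.
Answer: 71/504*e1 + 1/504*e2


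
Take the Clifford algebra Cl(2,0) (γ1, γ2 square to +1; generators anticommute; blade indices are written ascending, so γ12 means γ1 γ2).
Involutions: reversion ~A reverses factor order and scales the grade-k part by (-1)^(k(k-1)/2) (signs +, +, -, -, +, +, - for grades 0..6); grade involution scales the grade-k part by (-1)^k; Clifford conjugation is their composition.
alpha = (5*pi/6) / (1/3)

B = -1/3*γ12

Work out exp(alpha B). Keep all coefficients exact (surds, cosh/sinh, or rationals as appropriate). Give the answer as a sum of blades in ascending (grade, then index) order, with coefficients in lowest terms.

B^2 = (-1/3)^2*(γ12)^2 = 1/9*(-1) = -1/9 (a basis 2-blade squares to minus the product of its generators' squares).
B^2 = -1/9 — circular case — the even/odd split gives cos and sin: l = 1/3, alpha*l = 5*pi/6, so exp(alpha B) = cos(5*pi/6) + (sin(5*pi/6)/(1/3))*B = -sqrt(3)/2 + (3/2)*B.
Answer: -sqrt(3)/2 - 1/2*γ12


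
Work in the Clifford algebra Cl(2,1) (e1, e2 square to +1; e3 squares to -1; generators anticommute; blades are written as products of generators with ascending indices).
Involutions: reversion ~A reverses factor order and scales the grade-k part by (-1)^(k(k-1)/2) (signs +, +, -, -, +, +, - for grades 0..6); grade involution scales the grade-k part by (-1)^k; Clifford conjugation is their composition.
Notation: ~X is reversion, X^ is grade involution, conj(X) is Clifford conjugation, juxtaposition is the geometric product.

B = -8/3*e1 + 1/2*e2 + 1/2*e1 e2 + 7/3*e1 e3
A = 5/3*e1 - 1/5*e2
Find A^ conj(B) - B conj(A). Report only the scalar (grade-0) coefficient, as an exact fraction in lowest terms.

first term: -409/90 + 1/10*e1 + 5/6*e2 + 35/9*e3 + 3/10*e1 e2 + 7/15*e1 e2 e3
second term: 409/90 + 1/10*e1 + 5/6*e2 + 35/9*e3 + 3/10*e1 e2 - 7/15*e1 e2 e3
Answer: -409/45


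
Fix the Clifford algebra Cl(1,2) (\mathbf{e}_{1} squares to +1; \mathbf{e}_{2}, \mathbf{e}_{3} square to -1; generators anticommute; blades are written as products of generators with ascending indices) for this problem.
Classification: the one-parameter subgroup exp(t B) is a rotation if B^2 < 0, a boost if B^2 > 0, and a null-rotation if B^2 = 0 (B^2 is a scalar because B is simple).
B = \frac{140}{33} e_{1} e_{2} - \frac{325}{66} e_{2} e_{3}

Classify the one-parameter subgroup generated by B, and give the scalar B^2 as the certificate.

B^2 term by term: the squares give (\frac{140}{33})^2*(e_{1} e_{2})^2 + (-\frac{325}{66})^2*(e_{2} e_{3})^2 = \frac{19600}{1089}*(+1) + \frac{105625}{4356}*(-1) = -\frac{25}{4} (each basis 2-blade squares to minus the product of its generators' squares); cross terms between blades sharing an index anticommute and cancel. So B^2 = -\frac{25}{4}.
Answer: rotation, certificate B^2 = -\frac{25}{4}. Check the certificate: B^2 = -\frac{25}{4}, and that sign is decisive whatever form B takes.


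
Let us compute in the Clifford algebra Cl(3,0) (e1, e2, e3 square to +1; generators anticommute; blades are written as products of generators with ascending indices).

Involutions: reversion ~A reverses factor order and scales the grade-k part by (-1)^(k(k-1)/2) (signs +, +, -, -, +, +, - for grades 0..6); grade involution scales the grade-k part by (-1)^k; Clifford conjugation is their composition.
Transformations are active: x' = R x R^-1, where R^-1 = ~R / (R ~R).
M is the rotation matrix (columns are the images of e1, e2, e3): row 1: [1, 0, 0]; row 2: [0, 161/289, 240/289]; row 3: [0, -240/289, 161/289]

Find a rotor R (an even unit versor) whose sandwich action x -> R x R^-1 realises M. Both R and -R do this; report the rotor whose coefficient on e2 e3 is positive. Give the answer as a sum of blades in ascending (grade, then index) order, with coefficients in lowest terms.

Method: write R = a + b12*e1 e2 + b13*e1 e3 + b23*e2 e3 with a^2 + b12^2 + b13^2 + b23^2 = 1 (so R^-1 = ~R). Expanding the columns R e_j ~R gives tr M = 4a^2 - 1 and, from the antisymmetric part, M21 - M12 = -4a*b12, M13 - M31 = 4a*b13, M32 - M23 = -4a*b23.
Here tr M = 611/289, so a^2 = (1 + tr M)/4 = 225/289 and a = ±15/17. Taking a = 15/17: M21 - M12 = 0, M13 - M31 = 0, M32 - M23 = -480/289, giving b12 = 0, b13 = 0, b23 = 8/17, i.e. R = 15/17 + 8/17*e2 e3.
Its e2 e3 coefficient is already positive.
Answer: 15/17 + 8/17*e2 e3. Note: both R and -R realise this M (trace 611/289); the covering map identifies them, and the e2 e3-coefficient sign is the tie-breaker.


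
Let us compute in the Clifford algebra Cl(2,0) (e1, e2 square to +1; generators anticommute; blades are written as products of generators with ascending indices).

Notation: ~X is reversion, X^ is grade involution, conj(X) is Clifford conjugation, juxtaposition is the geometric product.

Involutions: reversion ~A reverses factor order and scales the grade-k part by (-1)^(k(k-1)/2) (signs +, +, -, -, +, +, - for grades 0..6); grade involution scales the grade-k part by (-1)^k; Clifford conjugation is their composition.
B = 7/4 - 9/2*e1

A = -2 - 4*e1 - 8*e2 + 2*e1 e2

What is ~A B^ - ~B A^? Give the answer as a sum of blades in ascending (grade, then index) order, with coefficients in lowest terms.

first term: -43/2 - 16*e1 - 5*e2 + 65/2*e1 e2
second term: -43/2 + 16*e1 + 5*e2 - 65/2*e1 e2
Answer: -32*e1 - 10*e2 + 65*e1 e2


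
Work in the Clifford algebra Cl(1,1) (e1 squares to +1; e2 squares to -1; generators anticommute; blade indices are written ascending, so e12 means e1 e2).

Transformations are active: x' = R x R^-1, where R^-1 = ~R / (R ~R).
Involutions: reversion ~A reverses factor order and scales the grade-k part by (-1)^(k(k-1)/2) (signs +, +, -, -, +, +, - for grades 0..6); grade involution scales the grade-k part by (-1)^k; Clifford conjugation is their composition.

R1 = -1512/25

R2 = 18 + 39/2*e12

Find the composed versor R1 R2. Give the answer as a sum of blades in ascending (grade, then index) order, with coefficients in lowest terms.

Distribute over the terms of R1 (each basis-blade product reordered to ascending indices, repeated generators contracted through their squares):
(-1512/25) R2 = -27216/25 - 29484/25*e12
Answer: -27216/25 - 29484/25*e12


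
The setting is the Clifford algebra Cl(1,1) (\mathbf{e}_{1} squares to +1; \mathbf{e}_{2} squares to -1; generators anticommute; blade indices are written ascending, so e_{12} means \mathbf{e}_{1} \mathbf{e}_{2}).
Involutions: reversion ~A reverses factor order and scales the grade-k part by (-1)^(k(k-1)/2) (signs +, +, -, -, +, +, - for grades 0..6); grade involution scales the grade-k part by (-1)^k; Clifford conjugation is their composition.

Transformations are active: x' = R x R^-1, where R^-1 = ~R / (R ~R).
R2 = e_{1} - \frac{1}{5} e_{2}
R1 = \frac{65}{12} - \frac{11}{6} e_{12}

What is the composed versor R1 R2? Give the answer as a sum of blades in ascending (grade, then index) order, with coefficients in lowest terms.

Distribute over the terms of R1 (each basis-blade product reordered to ascending indices, repeated generators contracted through their squares):
(\frac{65}{12}) R2 = \frac{65}{12} e_{1} - \frac{13}{12} e_{2}
(-\frac{11}{6} e_{12}) R2 = -\frac{11}{30} e_{1} + \frac{11}{6} e_{2}
Summing the partial products and collecting blades:
Answer: \frac{101}{20} e_{1} + \frac{3}{4} e_{2}


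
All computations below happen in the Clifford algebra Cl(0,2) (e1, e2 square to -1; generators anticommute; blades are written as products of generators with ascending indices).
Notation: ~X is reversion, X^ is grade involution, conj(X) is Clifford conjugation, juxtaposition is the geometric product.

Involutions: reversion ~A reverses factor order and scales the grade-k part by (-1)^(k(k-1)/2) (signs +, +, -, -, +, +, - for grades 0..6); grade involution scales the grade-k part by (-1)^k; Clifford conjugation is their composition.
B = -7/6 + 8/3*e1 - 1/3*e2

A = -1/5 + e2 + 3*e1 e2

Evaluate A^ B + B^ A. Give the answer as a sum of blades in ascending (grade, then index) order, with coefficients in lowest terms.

first term: -1/10 + 7/15*e1 + 277/30*e2 - 5/6*e1 e2
second term: -1/10 + 23/15*e1 + 203/30*e2 - 37/6*e1 e2
Answer: -1/5 + 2*e1 + 16*e2 - 7*e1 e2


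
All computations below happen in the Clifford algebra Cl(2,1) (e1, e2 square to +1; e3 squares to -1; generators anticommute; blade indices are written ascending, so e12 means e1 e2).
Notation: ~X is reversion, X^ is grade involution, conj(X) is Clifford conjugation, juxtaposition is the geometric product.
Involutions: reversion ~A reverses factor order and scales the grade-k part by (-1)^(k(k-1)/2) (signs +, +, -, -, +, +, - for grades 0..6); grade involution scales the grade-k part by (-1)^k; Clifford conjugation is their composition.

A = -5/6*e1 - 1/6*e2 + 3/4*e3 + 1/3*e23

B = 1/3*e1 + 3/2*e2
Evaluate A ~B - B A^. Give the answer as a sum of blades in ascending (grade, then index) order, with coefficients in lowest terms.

first term: -19/36 - 1/2*e3 - 43/36*e12 - 1/4*e13 - 9/8*e23 + 1/9*e123
second term: 19/36 + 1/2*e3 - 43/36*e12 - 1/4*e13 - 9/8*e23 + 1/9*e123
Answer: -19/18 - e3


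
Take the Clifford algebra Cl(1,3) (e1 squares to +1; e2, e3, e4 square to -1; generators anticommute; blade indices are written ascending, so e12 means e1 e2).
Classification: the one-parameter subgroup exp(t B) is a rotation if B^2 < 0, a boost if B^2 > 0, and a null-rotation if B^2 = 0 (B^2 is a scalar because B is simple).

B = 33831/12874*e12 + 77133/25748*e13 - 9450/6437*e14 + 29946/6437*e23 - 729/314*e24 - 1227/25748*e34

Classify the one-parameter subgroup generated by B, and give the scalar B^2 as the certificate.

B^2 term by term: the squares give (33831/12874)^2*(e12)^2 + (77133/25748)^2*(e13)^2 + (-9450/6437)^2*(e14)^2 + (29946/6437)^2*(e23)^2 + (-729/314)^2*(e24)^2 + (-1227/25748)^2*(e34)^2 = 1144536561/165739876*(+1) + 5949499689/662959504*(+1) + 89302500/41434969*(+1) + 896762916/41434969*(-1) + 531441/98596*(-1) + 1505529/662959504*(-1) = -9 (each basis 2-blade squares to minus the product of its generators' squares); cross terms between blades sharing an index anticommute and cancel; the commuting (index-disjoint) pairs give grade-4 terms 2*c*c'*(blade product), which cancel blade by blade — e1234: -41510637/165739876 + 56229957/4042436 - 565979400/41434969 = 0 — confirming B is simple. So B^2 = -9.
Answer: rotation, certificate B^2 = -9. Because -9 is invariant under every versor sandwich, the classification follows from its sign alone.


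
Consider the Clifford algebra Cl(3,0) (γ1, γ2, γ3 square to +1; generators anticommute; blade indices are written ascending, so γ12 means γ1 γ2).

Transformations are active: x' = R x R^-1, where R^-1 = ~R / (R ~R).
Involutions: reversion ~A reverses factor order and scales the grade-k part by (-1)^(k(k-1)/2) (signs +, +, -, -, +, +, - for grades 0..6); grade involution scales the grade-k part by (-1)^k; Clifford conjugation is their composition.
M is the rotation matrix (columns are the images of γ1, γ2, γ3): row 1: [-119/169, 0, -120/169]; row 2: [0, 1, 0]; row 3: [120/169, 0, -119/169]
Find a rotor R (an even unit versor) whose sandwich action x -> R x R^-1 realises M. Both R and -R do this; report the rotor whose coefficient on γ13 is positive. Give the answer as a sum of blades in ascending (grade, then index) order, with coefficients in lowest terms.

Method: write R = a + b12*γ12 + b13*γ13 + b23*γ23 with a^2 + b12^2 + b13^2 + b23^2 = 1 (so R^-1 = ~R). Expanding the columns R e_j ~R gives tr M = 4a^2 - 1 and, from the antisymmetric part, M21 - M12 = -4a*b12, M13 - M31 = 4a*b13, M32 - M23 = -4a*b23.
Here tr M = -69/169, so a^2 = (1 + tr M)/4 = 25/169 and a = ±5/13. Taking a = 5/13: M21 - M12 = 0, M13 - M31 = -240/169, M32 - M23 = 0, giving b12 = 0, b13 = -12/13, b23 = 0, i.e. R = 5/13 - 12/13*γ13.
Its γ13 coefficient is negative, so report the other preimage -R.
Answer: -5/13 + 12/13*γ13. Note: both R and -R realise this M (trace -69/169); the covering map identifies them, and the γ13-coefficient sign is the tie-breaker.


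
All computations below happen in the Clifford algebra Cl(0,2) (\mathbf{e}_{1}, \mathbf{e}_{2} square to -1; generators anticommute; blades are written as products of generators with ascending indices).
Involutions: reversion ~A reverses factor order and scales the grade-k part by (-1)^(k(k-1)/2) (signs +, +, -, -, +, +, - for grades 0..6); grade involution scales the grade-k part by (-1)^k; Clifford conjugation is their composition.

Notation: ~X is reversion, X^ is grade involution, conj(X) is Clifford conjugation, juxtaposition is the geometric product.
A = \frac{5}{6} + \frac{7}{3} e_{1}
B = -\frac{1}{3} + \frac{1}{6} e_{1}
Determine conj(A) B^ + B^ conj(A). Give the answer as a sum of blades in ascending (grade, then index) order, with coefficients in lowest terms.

first term: -\frac{2}{3} + \frac{23}{36} e_{1}
second term: -\frac{2}{3} + \frac{23}{36} e_{1}
Answer: -\frac{4}{3} + \frac{23}{18} e_{1}
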